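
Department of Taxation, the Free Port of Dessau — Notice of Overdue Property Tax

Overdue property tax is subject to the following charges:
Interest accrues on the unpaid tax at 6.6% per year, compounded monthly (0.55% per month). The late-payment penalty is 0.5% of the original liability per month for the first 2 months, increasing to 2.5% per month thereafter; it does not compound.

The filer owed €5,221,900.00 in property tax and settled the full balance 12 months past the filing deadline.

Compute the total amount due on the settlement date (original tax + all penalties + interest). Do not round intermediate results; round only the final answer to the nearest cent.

€6,934,858.44

Penalty, months 1–2: 2 × 0.5% × €5,221,900.00 = €52,219.00
Penalty, months 3–12: 10 × 2.5% × €5,221,900.00 = €1,305,475.00
Interest: €5,221,900.00 × ((1 + 0.0055)^12 − 1) = €5,221,900.00 × 0.0680336… = €355,264.4442…
Total = €5,221,900.00 + €1,357,694.0000 + €355,264.4442… = €6,934,858.44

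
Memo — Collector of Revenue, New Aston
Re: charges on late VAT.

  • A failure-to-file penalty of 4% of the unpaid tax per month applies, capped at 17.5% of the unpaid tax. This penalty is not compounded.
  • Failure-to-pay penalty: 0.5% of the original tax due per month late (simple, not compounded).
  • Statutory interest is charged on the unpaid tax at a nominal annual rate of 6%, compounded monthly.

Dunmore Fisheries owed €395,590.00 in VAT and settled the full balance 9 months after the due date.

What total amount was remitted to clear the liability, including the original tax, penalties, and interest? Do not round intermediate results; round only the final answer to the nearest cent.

Failure-to-file: 9 × 4% × €395,590.00 = €142,412.40, capped at 17.5% × €395,590.00 = €69,228.25
Failure-to-pay penalty: 9 × 0.5% × €395,590.00 = €17,801.55
Interest (6%/yr ÷ 12 = 0.5%/month): €395,590.00 × ((1 + 0.005)^9 − 1) = €18,161.7660…
Total = €395,590.00 + €87,029.8000 + €18,161.7660… = €500,781.57

€500,781.57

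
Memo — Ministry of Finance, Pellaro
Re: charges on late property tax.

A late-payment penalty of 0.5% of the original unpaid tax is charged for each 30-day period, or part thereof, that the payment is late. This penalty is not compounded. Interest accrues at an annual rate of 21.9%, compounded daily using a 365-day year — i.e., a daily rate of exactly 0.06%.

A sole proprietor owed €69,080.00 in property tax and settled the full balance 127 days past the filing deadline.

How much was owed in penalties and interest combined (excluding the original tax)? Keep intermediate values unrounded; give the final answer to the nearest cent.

Penalty periods: ⌈127/30⌉ = 5; penalty = 5 × 0.5% × €69,080.00 = €1,727.00
Interest: €69,080.00 × ((1 + 0.0006)^127 − 1) = €69,080.00 × 0.07915373… = €5,467.9396…
Penalties + interest = €1,727.0000 + €5,467.9396… = €7,194.94

€7,194.94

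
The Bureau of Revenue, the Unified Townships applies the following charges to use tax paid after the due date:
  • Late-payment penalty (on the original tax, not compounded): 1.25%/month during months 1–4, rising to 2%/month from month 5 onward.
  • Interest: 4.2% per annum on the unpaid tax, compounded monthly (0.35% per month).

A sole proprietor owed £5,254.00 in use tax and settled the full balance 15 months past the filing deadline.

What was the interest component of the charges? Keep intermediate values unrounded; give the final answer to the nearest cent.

Interest: £5,254.00 × ((1 + 0.0035)^15 − 1) = £5,254.00 × 0.0538060… = £282.6965…

£282.70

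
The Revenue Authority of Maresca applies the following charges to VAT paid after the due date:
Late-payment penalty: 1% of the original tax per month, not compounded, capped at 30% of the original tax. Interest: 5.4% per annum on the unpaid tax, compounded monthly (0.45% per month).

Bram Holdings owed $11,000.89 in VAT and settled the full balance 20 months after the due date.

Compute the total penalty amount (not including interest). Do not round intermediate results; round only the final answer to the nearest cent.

$2,200.18

Penalty: 20 × 1% × $11,000.89 = $2,200.18… (below the 30% cap of $3,300.27…)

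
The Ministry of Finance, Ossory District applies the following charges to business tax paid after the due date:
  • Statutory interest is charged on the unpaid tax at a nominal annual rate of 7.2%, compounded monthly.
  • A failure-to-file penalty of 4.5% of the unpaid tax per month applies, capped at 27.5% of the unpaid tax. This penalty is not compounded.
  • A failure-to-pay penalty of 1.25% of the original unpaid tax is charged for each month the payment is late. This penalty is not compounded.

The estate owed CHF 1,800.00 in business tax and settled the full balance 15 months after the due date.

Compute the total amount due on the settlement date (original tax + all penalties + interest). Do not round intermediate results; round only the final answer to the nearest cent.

Failure-to-file: 15 × 4.5% × CHF 1,800.00 = CHF 1,215.00, capped at 27.5% × CHF 1,800.00 = CHF 495.00
Failure-to-pay penalty: 15 × 1.25% × CHF 1,800.00 = CHF 337.50
Interest (7.2%/yr ÷ 12 = 0.6%/month): CHF 1,800.00 × ((1 + 0.006)^15 − 1) = CHF 168.9841…
Total = CHF 1,800.00 + CHF 832.5000 + CHF 168.9841… = CHF 2,801.48

CHF 2,801.48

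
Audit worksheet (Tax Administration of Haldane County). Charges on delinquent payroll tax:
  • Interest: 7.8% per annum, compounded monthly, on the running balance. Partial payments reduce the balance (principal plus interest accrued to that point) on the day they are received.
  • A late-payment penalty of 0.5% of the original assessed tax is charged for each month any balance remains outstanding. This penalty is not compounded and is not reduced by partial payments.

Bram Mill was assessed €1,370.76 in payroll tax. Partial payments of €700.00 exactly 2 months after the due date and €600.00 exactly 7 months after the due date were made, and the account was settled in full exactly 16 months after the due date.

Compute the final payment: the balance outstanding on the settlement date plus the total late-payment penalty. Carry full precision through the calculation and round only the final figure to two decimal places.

Monthly rate = 7.8% ÷ 12 = 0.65%
Balance at month 2: €1,370.7600 × (1 + 0.0065)^2 = €1,388.6378…
After €700.00 payment: €1,388.6378… − €700.00 = €688.6378…
Balance at month 7: €688.6378… × (1 + 0.0065)^5 = €711.3114…
After €600.00 payment: €711.3114… − €600.00 = €111.3114…
Balance at month 16: €111.3114… × (1 + 0.0065)^9 = €117.9950…
Penalty: 16 × 0.5% × €1,370.76 = €109.66…
Final settlement = outstanding balance + penalty = €117.9950… + €109.66… = €227.66

€227.66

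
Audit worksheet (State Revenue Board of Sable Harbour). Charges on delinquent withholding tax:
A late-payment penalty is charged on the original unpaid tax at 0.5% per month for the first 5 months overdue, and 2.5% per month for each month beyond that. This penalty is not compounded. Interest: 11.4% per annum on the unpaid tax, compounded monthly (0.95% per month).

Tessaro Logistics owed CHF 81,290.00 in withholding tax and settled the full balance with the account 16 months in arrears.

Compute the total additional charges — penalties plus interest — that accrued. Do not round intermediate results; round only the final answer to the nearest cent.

Penalty, months 1–5: 5 × 0.5% × CHF 81,290.00 = CHF 2,032.25
Penalty, months 6–16: 11 × 2.5% × CHF 81,290.00 = CHF 22,354.75
Interest: CHF 81,290.00 × ((1 + 0.0095)^16 − 1) = CHF 81,290.00 × 0.1633253… = CHF 13,276.7135…
Penalties + interest = CHF 24,387.0000 + CHF 13,276.7135… = CHF 37,663.71

CHF 37,663.71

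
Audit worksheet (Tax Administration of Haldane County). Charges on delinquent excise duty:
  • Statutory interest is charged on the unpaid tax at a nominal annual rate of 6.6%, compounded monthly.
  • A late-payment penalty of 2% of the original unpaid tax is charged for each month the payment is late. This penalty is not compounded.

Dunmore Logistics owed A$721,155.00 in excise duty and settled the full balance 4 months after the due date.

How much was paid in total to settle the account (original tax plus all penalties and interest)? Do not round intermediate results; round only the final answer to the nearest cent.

Late-payment penalty: 4 × 2% × A$721,155.00 = A$57,692.40
Interest (6.6%/yr ÷ 12 = 0.55%/month): A$721,155.00 × ((1 + 0.0055)^4 − 1) = A$15,996.7802…
Total = A$721,155.00 + A$57,692.4000 + A$15,996.7802… = A$794,844.18

A$794,844.18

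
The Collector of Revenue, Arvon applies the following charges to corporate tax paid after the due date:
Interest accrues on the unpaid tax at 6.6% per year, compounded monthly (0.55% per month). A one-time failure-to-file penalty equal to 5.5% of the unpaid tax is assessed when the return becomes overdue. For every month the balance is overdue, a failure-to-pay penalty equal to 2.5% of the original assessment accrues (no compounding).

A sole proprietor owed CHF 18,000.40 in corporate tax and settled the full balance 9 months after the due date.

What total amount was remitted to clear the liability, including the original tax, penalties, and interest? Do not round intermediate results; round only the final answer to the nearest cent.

CHF 23,951.39

Failure-to-file penalty: 5.5% × CHF 18,000.40 = CHF 990.02…
Failure-to-pay penalty = 2.5% × CHF 18,000.40 × 9 mo = CHF 4,050.09
Interest: CHF 18,000.40 × ((1 + 0.0055)^9 − 1) = CHF 18,000.40 × 0.0506031… = CHF 910.8759…
Total = CHF 18,000.40 + CHF 5,040.1120 + CHF 910.8759… = CHF 23,951.39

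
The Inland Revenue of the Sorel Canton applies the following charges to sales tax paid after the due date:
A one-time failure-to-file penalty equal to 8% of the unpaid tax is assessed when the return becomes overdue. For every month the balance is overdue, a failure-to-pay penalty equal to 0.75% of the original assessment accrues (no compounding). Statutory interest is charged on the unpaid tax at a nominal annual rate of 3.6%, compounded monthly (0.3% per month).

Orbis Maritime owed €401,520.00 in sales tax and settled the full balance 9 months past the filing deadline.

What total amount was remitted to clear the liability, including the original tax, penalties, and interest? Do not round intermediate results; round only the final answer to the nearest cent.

Failure-to-file penalty: 8% × €401,520.00 = €32,121.60
Failure-to-pay penalty: 9 × 0.75% × €401,520.00 = €27,102.60
Interest: €401,520.00 × ((1 + 0.003)^9 − 1) = €401,520.00 × 0.0273263… = €10,972.0472…
Total = €401,520.00 + €59,224.2000 + €10,972.0472… = €471,716.25

€471,716.25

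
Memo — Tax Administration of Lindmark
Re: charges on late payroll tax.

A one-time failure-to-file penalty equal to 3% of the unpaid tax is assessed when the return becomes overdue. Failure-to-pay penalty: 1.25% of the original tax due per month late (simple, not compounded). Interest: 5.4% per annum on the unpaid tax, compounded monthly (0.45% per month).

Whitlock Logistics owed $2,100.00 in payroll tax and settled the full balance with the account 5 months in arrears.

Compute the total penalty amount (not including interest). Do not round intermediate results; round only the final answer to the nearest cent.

Failure-to-file penalty: 3% × $2,100.00 = $63.00
Failure-to-pay penalty = 1.25% × $2,100.00 × 5 mo = $131.25
Total penalty = $63.00 + $131.25 = $194.25

$194.25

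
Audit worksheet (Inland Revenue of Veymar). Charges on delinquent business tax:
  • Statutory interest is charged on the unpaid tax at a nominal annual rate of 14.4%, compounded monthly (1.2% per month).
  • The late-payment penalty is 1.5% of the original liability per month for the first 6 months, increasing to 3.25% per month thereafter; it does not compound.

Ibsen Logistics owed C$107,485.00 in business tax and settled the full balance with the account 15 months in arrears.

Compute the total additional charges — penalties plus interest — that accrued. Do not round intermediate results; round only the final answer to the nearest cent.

C$62,173.12

Penalty, months 1–6: 6 × 1.5% × C$107,485.00 = C$9,673.65
Penalty, months 7–15: 9 × 3.25% × C$107,485.00 = C$31,439.36…
Interest: C$107,485.00 × ((1 + 0.012)^15 − 1) = C$107,485.00 × 0.1959353… = C$21,060.1065…
Penalties + interest = C$41,113.0125 + C$21,060.1065… = C$62,173.12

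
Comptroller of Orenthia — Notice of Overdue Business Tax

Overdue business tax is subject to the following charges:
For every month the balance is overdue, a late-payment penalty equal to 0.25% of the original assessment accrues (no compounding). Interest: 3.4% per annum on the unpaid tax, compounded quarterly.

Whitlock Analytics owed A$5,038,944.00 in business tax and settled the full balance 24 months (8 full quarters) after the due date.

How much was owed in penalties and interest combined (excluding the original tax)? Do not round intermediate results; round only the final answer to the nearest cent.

Late-payment penalty: 24 × 0.25% × A$5,038,944.00 = A$302,336.64
Interest (3.4%/yr ÷ 4 = 0.85%/quarter): A$5,038,944.00 × ((1 + 0.0085)^8 − 1) = A$353,017.1239…
Penalties + interest = A$302,336.6400 + A$353,017.1239… = A$655,353.76

A$655,353.76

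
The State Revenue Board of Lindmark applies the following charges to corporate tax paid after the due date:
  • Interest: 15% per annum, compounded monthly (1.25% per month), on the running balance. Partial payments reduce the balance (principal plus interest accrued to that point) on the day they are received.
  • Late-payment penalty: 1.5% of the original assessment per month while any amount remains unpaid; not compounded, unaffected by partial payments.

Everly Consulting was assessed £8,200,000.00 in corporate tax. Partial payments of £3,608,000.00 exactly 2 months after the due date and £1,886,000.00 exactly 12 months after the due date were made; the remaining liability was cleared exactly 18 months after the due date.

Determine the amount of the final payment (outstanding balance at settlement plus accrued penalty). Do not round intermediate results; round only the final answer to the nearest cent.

Balance at month 2: £8,200,000.0000 × (1 + 0.0125)^2 = £8,406,281.2500
After £3,608,000.00 payment: £8,406,281.2500 − £3,608,000.00 = £4,798,281.2500
Balance at month 12: £4,798,281.2500 × (1 + 0.0125)^10 = £5,432,953.8919…
After £1,886,000.00 payment: £5,432,953.8919… − £1,886,000.00 = £3,546,953.8919…
Balance at month 18: £3,546,953.8919… × (1 + 0.0125)^6 = £3,821,428.4653…
Penalty: 18 × 1.5% × £8,200,000.00 = £2,214,000.00
Final settlement = outstanding balance + penalty = £3,821,428.4653… + £2,214,000.00 = £6,035,428.47

£6,035,428.47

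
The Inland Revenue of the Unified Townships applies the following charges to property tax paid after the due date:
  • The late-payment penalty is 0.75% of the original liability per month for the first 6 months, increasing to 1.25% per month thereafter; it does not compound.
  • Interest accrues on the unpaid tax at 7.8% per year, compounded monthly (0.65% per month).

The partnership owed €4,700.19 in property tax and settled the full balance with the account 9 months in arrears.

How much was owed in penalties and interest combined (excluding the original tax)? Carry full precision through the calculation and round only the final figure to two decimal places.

Penalty, months 1–6: 6 × 0.75% × €4,700.19 = €211.51…
Penalty, months 7–9: 3 × 1.25% × €4,700.19 = €176.26…
Interest: €4,700.19 × ((1 + 0.0065)^9 − 1) = €4,700.19 × 0.0600443… = €282.2196…
Penalties + interest = €387.7657… + €282.2196… = €669.99

€669.99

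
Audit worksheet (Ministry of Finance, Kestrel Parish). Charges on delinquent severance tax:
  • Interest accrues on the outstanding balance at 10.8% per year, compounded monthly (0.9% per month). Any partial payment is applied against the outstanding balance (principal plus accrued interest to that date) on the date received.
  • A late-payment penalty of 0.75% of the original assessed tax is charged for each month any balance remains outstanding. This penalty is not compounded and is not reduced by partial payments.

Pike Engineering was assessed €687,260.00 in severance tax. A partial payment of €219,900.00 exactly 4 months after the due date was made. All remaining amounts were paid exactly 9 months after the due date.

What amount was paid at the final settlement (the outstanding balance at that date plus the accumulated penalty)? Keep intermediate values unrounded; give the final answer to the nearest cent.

Balance at month 4: €687,260.0000 × (1 + 0.009)^4 = €712,337.3769…
After €219,900.00 payment: €712,337.3769… − €219,900.00 = €492,437.3769…
Balance at month 9: €492,437.3769… × (1 + 0.009)^5 = €514,999.5392…
Penalty: 9 × 0.75% × €687,260.00 = €46,390.05
Final settlement = outstanding balance + penalty = €514,999.5392… + €46,390.05 = €561,389.59

€561,389.59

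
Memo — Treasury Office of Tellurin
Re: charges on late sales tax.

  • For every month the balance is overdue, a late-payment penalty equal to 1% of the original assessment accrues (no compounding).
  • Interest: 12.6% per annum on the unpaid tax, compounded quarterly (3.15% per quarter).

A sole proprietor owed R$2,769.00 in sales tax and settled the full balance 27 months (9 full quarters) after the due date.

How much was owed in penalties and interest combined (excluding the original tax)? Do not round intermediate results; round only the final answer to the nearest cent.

Late-payment penalty: 27 × 1% × R$2,769.00 = R$747.63
Interest: R$2,769.00 × ((1 + 0.0315)^9 − 1) = R$2,769.00 × 0.3219745… = R$891.5475…
Penalties + interest = R$747.6300 + R$891.5475… = R$1,639.18

R$1,639.18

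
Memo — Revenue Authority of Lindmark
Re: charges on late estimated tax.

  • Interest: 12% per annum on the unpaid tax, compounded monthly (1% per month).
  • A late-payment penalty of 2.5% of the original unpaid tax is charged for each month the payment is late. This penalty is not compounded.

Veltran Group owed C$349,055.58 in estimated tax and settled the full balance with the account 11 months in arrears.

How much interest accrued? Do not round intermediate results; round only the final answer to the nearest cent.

C$40,374.68

Interest: C$349,055.58 × ((1 + 0.01)^11 − 1) = C$349,055.58 × 0.1156683… = C$40,374.6818…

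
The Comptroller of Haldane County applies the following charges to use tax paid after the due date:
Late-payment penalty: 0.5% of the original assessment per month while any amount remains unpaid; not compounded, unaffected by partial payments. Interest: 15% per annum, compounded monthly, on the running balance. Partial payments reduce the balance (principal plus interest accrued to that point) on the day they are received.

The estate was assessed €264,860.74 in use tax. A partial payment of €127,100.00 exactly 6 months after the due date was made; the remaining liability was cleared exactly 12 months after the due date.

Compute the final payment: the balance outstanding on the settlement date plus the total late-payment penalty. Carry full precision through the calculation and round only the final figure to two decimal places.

€186,394.54

Monthly rate = 15% ÷ 12 = 1.25%
Balance at month 6: €264,860.7400 × (1 + 0.0125)^6 = €285,356.5065…
After €127,100.00 payment: €285,356.5065… − €127,100.00 = €158,256.5065…
Balance at month 12: €158,256.5065… × (1 + 0.0125)^6 = €170,502.8983…
Penalty: 12 × 0.5% × €264,860.74 = €15,891.64…
Final settlement = outstanding balance + penalty = €170,502.8983… + €15,891.64… = €186,394.54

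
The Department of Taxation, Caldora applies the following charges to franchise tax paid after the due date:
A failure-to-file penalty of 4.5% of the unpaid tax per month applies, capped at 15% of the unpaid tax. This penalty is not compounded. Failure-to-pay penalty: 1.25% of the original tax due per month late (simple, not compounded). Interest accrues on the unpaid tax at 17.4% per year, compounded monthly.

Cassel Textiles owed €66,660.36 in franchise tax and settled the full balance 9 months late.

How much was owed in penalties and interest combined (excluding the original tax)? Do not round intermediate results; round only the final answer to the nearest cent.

€26,719.52

Failure-to-file: 9 × 4.5% × €66,660.36 = €26,997.45…, capped at 15% × €66,660.36 = €9,999.05…
Failure-to-pay penalty = 1.25% × €66,660.36 × 9 mo = €7,499.29…
Interest (17.4%/yr ÷ 12 = 1.45%/month): €66,660.36 × ((1 + 0.0145)^9 − 1) = €9,221.1767…
Penalties + interest = €17,498.3445 + €9,221.1767… = €26,719.52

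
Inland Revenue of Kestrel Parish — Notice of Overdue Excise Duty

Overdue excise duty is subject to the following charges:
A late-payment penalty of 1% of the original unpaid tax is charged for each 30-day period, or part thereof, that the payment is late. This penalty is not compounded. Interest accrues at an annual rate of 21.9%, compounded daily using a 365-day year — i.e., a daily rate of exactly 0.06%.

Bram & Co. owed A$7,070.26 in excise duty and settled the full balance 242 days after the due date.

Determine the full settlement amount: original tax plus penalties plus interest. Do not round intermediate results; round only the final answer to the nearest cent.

A$8,811.10

Penalty periods: ⌈242/30⌉ = 9; penalty = 9 × 1% × A$7,070.26 = A$636.32…
Interest: A$7,070.26 × ((1 + 0.0006)^242 − 1) = A$7,070.26 × 0.15622046… = A$1,104.5192…
Total = A$7,070.26 + A$636.3234 + A$1,104.5192… = A$8,811.10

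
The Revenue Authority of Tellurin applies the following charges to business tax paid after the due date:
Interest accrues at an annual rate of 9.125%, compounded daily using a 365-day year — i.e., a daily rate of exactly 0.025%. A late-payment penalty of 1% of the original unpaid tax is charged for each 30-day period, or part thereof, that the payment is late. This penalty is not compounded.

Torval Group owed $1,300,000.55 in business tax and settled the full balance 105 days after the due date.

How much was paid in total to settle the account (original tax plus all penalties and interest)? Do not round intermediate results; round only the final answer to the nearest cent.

$1,386,573.04

Penalty periods: ⌈105/30⌉ = 4; penalty = 4 × 1% × $1,300,000.55 = $52,000.02…
Interest: $1,300,000.55 × ((1 + 0.00025)^105 − 1) = $1,300,000.55 × 0.02659420… = $34,572.4718…
Total = $1,300,000.55 + $52,000.0220 + $34,572.4718… = $1,386,573.04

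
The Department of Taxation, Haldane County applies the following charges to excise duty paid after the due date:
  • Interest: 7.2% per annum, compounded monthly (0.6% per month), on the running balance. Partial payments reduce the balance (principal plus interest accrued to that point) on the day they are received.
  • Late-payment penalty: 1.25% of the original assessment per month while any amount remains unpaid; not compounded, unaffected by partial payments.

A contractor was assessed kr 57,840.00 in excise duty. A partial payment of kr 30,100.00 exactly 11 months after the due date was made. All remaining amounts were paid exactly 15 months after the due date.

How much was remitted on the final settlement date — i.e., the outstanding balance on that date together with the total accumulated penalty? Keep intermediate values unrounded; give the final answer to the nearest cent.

Balance at month 11: kr 57,840.0000 × (1 + 0.006)^11 = kr 61,774.0496…
After kr 30,100.00 payment: kr 61,774.0496… − kr 30,100.00 = kr 31,674.0496…
Balance at month 15: kr 31,674.0496… × (1 + 0.006)^4 = kr 32,441.0958…
Penalty: 15 × 1.25% × kr 57,840.00 = kr 10,845.00
Final settlement = outstanding balance + penalty = kr 32,441.0958… + kr 10,845.00 = kr 43,286.10

kr 43,286.10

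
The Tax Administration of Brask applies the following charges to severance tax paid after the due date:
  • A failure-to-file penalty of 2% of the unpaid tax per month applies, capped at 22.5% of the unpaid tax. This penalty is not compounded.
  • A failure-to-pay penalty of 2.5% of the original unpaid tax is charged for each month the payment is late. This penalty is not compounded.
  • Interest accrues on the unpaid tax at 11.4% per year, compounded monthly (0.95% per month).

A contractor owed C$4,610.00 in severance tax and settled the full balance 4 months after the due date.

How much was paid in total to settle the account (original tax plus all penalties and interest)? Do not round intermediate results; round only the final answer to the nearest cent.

C$5,617.49

Failure-to-file: 4 × 2% × C$4,610.00 = C$368.80 (under the 22.5% cap)
Failure-to-pay penalty: 4 × 2.5% × C$4,610.00 = C$461.00
Interest: C$4,610.00 × ((1 + 0.0095)^4 − 1) = C$4,610.00 × 0.0385449… = C$177.6922…
Total = C$4,610.00 + C$829.8000 + C$177.6922… = C$5,617.49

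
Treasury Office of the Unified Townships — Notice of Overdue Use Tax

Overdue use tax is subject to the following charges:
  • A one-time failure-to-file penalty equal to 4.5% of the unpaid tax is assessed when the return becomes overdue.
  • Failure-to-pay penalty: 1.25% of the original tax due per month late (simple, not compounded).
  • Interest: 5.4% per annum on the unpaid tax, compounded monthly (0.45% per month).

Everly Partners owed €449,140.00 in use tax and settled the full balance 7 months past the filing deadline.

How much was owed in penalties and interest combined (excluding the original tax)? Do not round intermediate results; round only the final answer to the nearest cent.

€73,851.40

Failure-to-file penalty: 4.5% × €449,140.00 = €20,211.30
Failure-to-pay penalty = 1.25% × €449,140.00 × 7 mo = €39,299.75
Interest: €449,140.00 × ((1 + 0.0045)^7 − 1) = €449,140.00 × 0.0319285… = €14,340.3457…
Penalties + interest = €59,511.0500 + €14,340.3457… = €73,851.40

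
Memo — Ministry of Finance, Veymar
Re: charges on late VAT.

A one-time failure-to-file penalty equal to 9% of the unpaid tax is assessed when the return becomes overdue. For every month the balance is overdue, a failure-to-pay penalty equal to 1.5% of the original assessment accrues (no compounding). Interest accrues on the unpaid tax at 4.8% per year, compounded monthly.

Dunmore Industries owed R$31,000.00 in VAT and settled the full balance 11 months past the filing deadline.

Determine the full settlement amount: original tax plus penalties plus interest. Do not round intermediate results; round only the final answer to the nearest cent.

Failure-to-file penalty: 9% × R$31,000.00 = R$2,790.00
Failure-to-pay penalty: 11 × 1.5% × R$31,000.00 = R$5,115.00
Interest (4.8%/yr ÷ 12 = 0.4%/month): R$31,000.00 × ((1 + 0.004)^11 − 1) = R$1,391.6100…
Total = R$31,000.00 + R$7,905.0000 + R$1,391.6100… = R$40,296.61

R$40,296.61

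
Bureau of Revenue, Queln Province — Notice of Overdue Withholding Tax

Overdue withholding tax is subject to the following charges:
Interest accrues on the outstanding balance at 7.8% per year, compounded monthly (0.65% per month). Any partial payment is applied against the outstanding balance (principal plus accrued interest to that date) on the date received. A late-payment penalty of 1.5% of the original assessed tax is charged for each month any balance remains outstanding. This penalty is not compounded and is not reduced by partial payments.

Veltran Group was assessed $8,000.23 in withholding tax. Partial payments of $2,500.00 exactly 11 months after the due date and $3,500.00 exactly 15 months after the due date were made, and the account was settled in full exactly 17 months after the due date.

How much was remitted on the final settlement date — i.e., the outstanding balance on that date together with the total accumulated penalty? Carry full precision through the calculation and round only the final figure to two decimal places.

$4,827.07

Balance at month 11: $8,000.2300 × (1 + 0.0065)^11 = $8,591.2043…
After $2,500.00 payment: $8,591.2043… − $2,500.00 = $6,091.2043…
Balance at month 15: $6,091.2043… × (1 + 0.0065)^4 = $6,251.1264…
After $3,500.00 payment: $6,251.1264… − $3,500.00 = $2,751.1264…
Balance at month 17: $2,751.1264… × (1 + 0.0065)^2 = $2,787.0073…
Penalty: 17 × 1.5% × $8,000.23 = $2,040.06…
Final settlement = outstanding balance + penalty = $2,787.0073… + $2,040.06… = $4,827.07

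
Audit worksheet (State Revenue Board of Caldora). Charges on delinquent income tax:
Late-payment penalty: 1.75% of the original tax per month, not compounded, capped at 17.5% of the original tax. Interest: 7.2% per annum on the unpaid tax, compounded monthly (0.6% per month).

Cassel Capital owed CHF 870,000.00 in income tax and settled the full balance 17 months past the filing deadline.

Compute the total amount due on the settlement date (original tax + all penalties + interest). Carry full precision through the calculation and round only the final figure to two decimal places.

Penalty (uncapped): 17 × 1.75% × CHF 870,000.00 = CHF 258,825.00; cap = 17.5% × CHF 870,000.00 = CHF 152,250.00 → penalty = CHF 152,250.00
Interest: CHF 870,000.00 × ((1 + 0.006)^17 − 1) = CHF 870,000.00 × 0.1070460… = CHF 93,130.0315…
Total = CHF 870,000.00 + CHF 152,250.0000 + CHF 93,130.0315… = CHF 1,115,380.03

CHF 1,115,380.03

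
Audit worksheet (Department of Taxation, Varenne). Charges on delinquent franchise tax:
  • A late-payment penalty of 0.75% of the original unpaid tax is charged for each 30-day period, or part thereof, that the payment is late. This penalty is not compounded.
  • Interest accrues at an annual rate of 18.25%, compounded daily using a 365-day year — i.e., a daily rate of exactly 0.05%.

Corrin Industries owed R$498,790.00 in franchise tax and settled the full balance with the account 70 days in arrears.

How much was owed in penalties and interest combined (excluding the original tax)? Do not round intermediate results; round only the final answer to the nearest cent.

R$28,985.01

Penalty periods: ⌈70/30⌉ = 3; penalty = 3 × 0.75% × R$498,790.00 = R$11,222.78…
Interest: R$498,790.00 × ((1 + 0.0005)^70 − 1) = R$498,790.00 × 0.03561065… = R$17,762.2362…
Penalties + interest = R$11,222.7750 + R$17,762.2362… = R$28,985.01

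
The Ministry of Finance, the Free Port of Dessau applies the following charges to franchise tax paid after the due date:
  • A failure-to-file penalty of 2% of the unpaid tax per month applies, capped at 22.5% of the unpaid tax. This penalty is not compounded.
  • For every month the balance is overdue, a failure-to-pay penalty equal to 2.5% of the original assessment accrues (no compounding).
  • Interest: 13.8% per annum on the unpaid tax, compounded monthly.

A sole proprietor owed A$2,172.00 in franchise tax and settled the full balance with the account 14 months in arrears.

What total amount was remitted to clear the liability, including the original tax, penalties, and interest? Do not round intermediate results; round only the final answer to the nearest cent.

A$3,797.97

Failure-to-file: 14 × 2% × A$2,172.00 = A$608.16, capped at 22.5% × A$2,172.00 = A$488.70
Failure-to-pay penalty = 2.5% × A$2,172.00 × 14 mo = A$760.20
Interest (13.8%/yr ÷ 12 = 1.15%/month): A$2,172.00 × ((1 + 0.0115)^14 − 1) = A$377.0728…
Total = A$2,172.00 + A$1,248.9000 + A$377.0728… = A$3,797.97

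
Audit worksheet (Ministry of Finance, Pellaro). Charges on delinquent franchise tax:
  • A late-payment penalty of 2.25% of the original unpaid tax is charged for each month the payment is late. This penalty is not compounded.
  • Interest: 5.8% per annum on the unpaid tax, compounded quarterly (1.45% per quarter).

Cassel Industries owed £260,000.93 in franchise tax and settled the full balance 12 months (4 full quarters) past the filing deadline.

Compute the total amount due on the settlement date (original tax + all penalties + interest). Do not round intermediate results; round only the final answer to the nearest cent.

Late-payment penalty = 2.25% × £260,000.93 × 12 mo = £70,200.25…
Interest: £260,000.93 × ((1 + 0.0145)^4 − 1) = £260,000.93 × 0.0592737… = £15,411.2272…
Total = £260,000.93 + £70,200.2511 + £15,411.2272… = £345,612.41

£345,612.41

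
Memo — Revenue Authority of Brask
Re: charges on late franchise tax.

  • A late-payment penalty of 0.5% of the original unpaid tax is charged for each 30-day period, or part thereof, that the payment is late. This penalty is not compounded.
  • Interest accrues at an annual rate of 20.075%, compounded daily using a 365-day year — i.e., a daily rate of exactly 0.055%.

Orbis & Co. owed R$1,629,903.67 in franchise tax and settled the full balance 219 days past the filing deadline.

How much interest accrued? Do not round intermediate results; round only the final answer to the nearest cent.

R$208,573.87

Interest: R$1,629,903.67 × ((1 + 0.00055)^219 − 1) = R$1,629,903.67 × 0.12796699… = R$208,573.8665…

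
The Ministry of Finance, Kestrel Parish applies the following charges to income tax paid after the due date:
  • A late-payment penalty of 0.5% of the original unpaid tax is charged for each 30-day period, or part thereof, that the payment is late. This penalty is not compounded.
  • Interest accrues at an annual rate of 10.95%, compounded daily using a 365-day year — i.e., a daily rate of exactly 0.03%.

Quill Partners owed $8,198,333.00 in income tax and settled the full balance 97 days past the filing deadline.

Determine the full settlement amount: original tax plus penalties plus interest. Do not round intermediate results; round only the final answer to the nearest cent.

$8,604,339.45

Penalty periods: ⌈97/30⌉ = 4; penalty = 4 × 0.5% × $8,198,333.00 = $163,966.66
Interest: $8,198,333.00 × ((1 + 0.0003)^97 − 1) = $8,198,333.00 × 0.02952305… = $242,039.7877…
Total = $8,198,333.00 + $163,966.6600 + $242,039.7877… = $8,604,339.45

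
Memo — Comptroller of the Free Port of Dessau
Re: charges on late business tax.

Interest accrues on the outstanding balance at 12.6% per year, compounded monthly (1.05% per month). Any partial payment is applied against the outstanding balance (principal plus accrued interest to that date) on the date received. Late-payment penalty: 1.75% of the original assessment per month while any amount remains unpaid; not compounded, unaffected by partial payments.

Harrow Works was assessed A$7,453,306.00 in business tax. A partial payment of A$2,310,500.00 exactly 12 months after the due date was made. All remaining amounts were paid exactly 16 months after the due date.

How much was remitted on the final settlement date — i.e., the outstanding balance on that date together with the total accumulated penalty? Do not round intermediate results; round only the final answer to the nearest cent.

Balance at month 12: A$7,453,306.0000 × (1 + 0.0105)^12 = A$8,448,600.3339…
After A$2,310,500.00 payment: A$8,448,600.3339… − A$2,310,500.00 = A$6,138,100.3339…
Balance at month 16: A$6,138,100.3339… × (1 + 0.0105)^4 = A$6,399,989.3984…
Penalty: 16 × 1.75% × A$7,453,306.00 = A$2,086,925.68
Final settlement = outstanding balance + penalty = A$6,399,989.3984… + A$2,086,925.68 = A$8,486,915.08

A$8,486,915.08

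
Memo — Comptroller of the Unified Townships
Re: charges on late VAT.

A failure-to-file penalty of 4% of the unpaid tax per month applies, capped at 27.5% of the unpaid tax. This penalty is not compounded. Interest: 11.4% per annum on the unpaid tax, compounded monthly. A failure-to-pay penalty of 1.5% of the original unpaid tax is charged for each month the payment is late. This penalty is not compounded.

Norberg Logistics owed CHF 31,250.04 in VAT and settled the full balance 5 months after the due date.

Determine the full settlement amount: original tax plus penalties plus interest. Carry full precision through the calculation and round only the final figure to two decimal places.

Failure-to-file: 5 × 4% × CHF 31,250.04 = CHF 6,250.01… (under the 27.5% cap)
Failure-to-pay penalty = 1.5% × CHF 31,250.04 × 5 mo = CHF 2,343.75…
Interest (11.4%/yr ÷ 12 = 0.95%/month): CHF 31,250.04 × ((1 + 0.0095)^5 − 1) = CHF 1,512.8493…
Total = CHF 31,250.04 + CHF 8,593.7610 + CHF 1,512.8493… = CHF 41,356.65

CHF 41,356.65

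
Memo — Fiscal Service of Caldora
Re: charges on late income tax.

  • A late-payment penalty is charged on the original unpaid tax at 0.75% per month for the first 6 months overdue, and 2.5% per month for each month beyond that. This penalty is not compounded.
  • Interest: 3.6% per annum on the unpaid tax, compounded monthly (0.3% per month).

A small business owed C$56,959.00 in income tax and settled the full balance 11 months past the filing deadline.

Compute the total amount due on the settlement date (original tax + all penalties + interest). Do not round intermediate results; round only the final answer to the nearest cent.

Penalty, months 1–6: 6 × 0.75% × C$56,959.00 = C$2,563.16…
Penalty, months 7–11: 5 × 2.5% × C$56,959.00 = C$7,119.88…
Interest: C$56,959.00 × ((1 + 0.003)^11 − 1) = C$56,959.00 × 0.0334995… = C$1,908.0970…
Total = C$56,959.00 + C$9,683.0300 + C$1,908.0970… = C$68,550.13

C$68,550.13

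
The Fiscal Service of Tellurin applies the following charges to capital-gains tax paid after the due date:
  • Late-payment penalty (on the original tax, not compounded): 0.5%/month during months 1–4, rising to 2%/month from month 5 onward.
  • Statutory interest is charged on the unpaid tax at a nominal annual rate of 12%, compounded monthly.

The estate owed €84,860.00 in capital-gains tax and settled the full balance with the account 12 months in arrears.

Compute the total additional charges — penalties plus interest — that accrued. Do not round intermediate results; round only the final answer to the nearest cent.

Penalty, months 1–4: 4 × 0.5% × €84,860.00 = €1,697.20
Penalty, months 5–12: 8 × 2% × €84,860.00 = €13,577.60
Interest (12%/yr ÷ 12 = 1%/month): €84,860.00 × ((1 + 0.01)^12 − 1) = €10,762.3721…
Penalties + interest = €15,274.8000 + €10,762.3721… = €26,037.17

€26,037.17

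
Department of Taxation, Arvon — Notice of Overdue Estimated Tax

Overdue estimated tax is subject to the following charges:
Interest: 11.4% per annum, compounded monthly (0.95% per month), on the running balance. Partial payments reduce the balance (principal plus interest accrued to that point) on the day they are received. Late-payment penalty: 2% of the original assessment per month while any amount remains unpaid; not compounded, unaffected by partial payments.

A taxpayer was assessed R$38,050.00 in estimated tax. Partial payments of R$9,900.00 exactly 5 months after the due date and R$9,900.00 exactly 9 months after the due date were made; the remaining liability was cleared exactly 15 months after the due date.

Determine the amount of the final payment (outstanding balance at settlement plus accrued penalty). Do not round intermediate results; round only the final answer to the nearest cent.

R$33,903.36

Balance at month 5: R$38,050.0000 × (1 + 0.0095)^5 = R$39,892.0429…
After R$9,900.00 payment: R$39,892.0429… − R$9,900.00 = R$29,992.0429…
Balance at month 9: R$29,992.0429… × (1 + 0.0095)^4 = R$31,148.0843…
After R$9,900.00 payment: R$31,148.0843… − R$9,900.00 = R$21,248.0843…
Balance at month 15: R$21,248.0843… × (1 + 0.0095)^6 = R$22,488.3567…
Penalty: 15 × 2% × R$38,050.00 = R$11,415.00
Final settlement = outstanding balance + penalty = R$22,488.3567… + R$11,415.00 = R$33,903.36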